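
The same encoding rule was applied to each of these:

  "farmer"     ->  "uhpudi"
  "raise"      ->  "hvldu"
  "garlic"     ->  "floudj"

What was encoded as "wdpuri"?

format

The word is reversed, then every letter is shifted forward by 3.
Undoing it on wdpuri: shift back: w−3=t, d−3=a, p−3=m, u−3=r, r−3=o, i−3=f → tamrof; then reverse → format.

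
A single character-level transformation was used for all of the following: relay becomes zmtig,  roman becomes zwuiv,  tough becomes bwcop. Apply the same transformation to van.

div

Compare letters: r→z is +8, e→m is +8, l→t is +8 — a constant shift. It's a constant shift of +8 (ROT8).
On van: v+8=d, a+8=i, n+8=v.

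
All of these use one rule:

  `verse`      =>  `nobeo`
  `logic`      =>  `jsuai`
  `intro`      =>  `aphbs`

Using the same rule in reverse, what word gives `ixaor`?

v(21)→n(13) and e(4)→o(14) fit y≡3x+2 (mod 26); the inverse of 3 mod 26 is 9. This is an affine cipher: with a=0,…,z=25, each position x becomes (3x+2) mod 26.
Decoding ixaor: i(8)→9·(8−2)≡2=c; x(23)→9·(23−2)≡7=h; a(0)→9·(0−2)≡8=i; o(14)→9·(14−2)≡4=e; r(17)→9·(17−2)≡5=f (all mod 26).

chief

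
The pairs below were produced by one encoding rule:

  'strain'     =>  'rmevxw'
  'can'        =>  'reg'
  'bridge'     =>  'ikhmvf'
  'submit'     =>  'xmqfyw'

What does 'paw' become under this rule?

aet

The output letters match the input read backwards, each shifted +4: strain reversed is niarts. Two steps: reverse the string, then apply a Caesar shift of +4.
For paw: reverse → wap; then shift: w+4=a, a+4=e, p+4=t.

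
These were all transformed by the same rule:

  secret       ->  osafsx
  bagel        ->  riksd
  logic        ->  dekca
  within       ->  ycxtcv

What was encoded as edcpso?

s(18)→o(14) and e(4)→s(18) fit y≡9x+8 (mod 26); the inverse of 9 mod 26 is 3. Treating letters as 0–25, the rule is x ↦ 9x + 8 (mod 26).
Decoding edcpso: e(4)→3·(4−8)≡14=o; d(3)→3·(3−8)≡11=l; c(2)→3·(2−8)≡8=i; p(15)→3·(15−8)≡21=v; s(18)→3·(18−8)≡4=e; o(14)→3·(14−8)≡18=s (all mod 26).

olives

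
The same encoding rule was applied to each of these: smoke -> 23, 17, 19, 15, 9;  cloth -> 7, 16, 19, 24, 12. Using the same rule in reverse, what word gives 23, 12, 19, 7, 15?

Each letter is replaced by its alphabet position (a=1..z=26) + 4.
Undoing it on 23, 12, 19, 7, 15: 23→(23−4)÷1=19=s, 12→(12−4)÷1=8=h, 19→(19−4)÷1=15=o, 7→(7−4)÷1=3=c, 15→(15−4)÷1=11=k.

shock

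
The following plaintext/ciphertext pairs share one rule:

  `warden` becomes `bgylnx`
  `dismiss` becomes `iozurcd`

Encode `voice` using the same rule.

In warden: w→b is +5, a→g is +6, r→y is +7, d→l is +8 — the shift increases by 1 each position. Each letter shifts forward by (position + 5), i.e. 5, 6, 7, … — the shift grows by one for each successive letter.
For voice: v+5=a, o+6=u, i+7=p, c+8=k, e+9=n.

aupkn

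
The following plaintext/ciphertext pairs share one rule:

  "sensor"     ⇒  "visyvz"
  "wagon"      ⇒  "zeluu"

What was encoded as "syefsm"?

Each letter shifts forward by (position + 3), i.e. 3, 4, 5, … — the shift grows by one for each successive letter.
Decoding syefsm: s−3=p, y−4=u, e−5=z, f−6=z, s−7=l, m−8=e.

puzzle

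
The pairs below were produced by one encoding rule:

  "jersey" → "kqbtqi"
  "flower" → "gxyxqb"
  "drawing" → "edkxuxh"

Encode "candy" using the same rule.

dmxek

Shifts by position in jersey: pos 0: j→k (+1), pos 1: e→q (+12), pos 2: r→b (+10), pos 3: s→t (+1), pos 4: e→q (+12), pos 5: y→i (+10) — repeating every 3. The shifts repeat in a cycle of length 3: positions 0,1,… shift by +1, +12, +10, then the pattern repeats.
On candy: c+1=d, a+12=m, n+10=x, d+1=e, y+12=k.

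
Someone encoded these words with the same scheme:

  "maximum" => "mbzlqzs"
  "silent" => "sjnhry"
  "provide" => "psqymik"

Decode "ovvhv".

In maximum: m→m is +0, a→b is +1, x→z is +2, i→l is +3 — the shift increases by 1 each position. The shift increases by 1 at each position, starting from +0: 0, 1, 2, ….
Decoding ovvhv: o−0=o, v−1=u, v−2=t, h−3=e, v−4=r.

outer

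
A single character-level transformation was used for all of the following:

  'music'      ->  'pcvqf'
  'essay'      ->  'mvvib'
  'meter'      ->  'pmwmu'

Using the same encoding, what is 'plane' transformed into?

The shift depends on letter class: consonant m→p is +3, but vowel u→c is +8. Vowels shift forward by 8 and consonants shift forward by 3.
For plane: p(cons)+3=s, l(cons)+3=o, a(vowel)+8=i, n(cons)+3=q, e(vowel)+8=m.

soiqm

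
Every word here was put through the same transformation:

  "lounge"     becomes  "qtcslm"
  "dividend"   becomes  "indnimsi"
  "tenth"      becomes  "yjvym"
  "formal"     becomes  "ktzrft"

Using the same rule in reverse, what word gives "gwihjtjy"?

bracelet

Shifts by position in lounge: pos 0: l→q (+5), pos 1: o→t (+5), pos 2: u→c (+8), pos 3: n→s (+5), pos 4: g→l (+5), pos 5: e→m (+8) — repeating every 3. It's a Vigenère-style cipher with numeric key [5,5,8]: position i shifts by key[i mod 3].
Decoding gwihjtjy: g−5=b, w−5=r, i−8=a, h−5=c, j−5=e, t−8=l, j−5=e, y−5=t.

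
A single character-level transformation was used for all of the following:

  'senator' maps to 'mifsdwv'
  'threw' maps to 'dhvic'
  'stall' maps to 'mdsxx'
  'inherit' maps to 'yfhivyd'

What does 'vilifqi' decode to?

revenge

s(18)→m(12) and e(4)→i(8) fit y≡17x+18 (mod 26); the inverse of 17 mod 26 is 23. Treating letters as 0–25, the rule is x ↦ 17x + 18 (mod 26).
Reversing it on vilifqi: v(21)→23·(21−18)≡17=r; i(8)→23·(8−18)≡4=e; l(11)→23·(11−18)≡21=v; i(8)→23·(8−18)≡4=e; f(5)→23·(5−18)≡13=n; q(16)→23·(16−18)≡6=g; i(8)→23·(8−18)≡4=e (all mod 26).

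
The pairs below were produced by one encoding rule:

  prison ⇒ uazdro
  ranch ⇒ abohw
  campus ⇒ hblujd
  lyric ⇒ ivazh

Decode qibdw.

flash

Each letter's alphabet position (a=0..z=25) is mapped through 3·x+1 mod 26 — an affine cipher.
Reversing it on qibdw: q(16)→9·(16−1)≡5=f; i(8)→9·(8−1)≡11=l; b(1)→9·(1−1)≡0=a; d(3)→9·(3−1)≡18=s; w(22)→9·(22−1)≡7=h (all mod 26).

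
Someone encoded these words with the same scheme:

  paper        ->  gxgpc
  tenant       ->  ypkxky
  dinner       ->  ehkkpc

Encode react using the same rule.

This is an affine cipher: with a=0,…,z=25, each position x becomes (11x+23) mod 26.
On react: r(17)→11·17+23≡2=c; e(4)→11·4+23≡15=p; a(0)→11·0+23≡23=x; c(2)→11·2+23≡19=t; t(19)→11·19+23≡24=y (all mod 26).

cpxty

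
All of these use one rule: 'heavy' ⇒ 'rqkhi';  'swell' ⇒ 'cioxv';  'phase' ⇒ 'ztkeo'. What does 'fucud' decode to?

Shifts by position in heavy: pos 0: h→r (+10), pos 1: e→q (+12), pos 2: a→k (+10), pos 3: v→h (+12) — repeating every 2. It's a Vigenère-style cipher with numeric key [10,12]: position i shifts by key[i mod 2].
Undoing it on fucud: f−10=v, u−12=i, c−10=s, u−12=i, d−10=t.

visit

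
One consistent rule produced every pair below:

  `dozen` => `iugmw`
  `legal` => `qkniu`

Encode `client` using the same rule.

Each letter shifts forward by (position + 5), i.e. 5, 6, 7, … — the shift grows by one for each successive letter.
For client: c+5=h, l+6=r, i+7=p, e+8=m, n+9=w, t+10=d.

hrpmwd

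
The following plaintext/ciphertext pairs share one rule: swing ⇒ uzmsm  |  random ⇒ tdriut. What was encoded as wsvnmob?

upright

In swing: s→u is +2, w→z is +3, i→m is +4, n→s is +5 — the shift increases by 1 each position. Letter i (0-indexed) is shifted by i+2, so successive shifts are 2, 3, 4, ….
Undoing it on wsvnmob: w−2=u, s−3=p, v−4=r, n−5=i, m−6=g, o−7=h, b−8=t.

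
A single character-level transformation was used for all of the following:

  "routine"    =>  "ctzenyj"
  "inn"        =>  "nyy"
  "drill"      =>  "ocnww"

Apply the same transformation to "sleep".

Vowels shift forward by 5 and consonants shift forward by 11.
On sleep: s(cons)+11=d, l(cons)+11=w, e(vowel)+5=j, e(vowel)+5=j, p(cons)+11=a.

dwjja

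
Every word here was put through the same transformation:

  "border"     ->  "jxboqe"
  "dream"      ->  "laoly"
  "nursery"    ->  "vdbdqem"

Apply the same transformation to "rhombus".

zqyxnhg

In border: b→j is +8, o→x is +9, r→b is +10, d→o is +11 — the shift increases by 1 each position. Each letter shifts forward by (position + 8), i.e. 8, 9, 10, … — the shift grows by one for each successive letter.
On rhombus: r+8=z, h+9=q, o+10=y, m+11=x, b+12=n, u+13=h, s+14=g.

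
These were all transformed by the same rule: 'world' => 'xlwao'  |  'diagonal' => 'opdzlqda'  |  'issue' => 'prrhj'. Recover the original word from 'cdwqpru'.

Each letter's alphabet position (a=0..z=25) is mapped through 21·x+3 mod 26 — an affine cipher.
Decoding cdwqpru: c(2)→5·(2−3)≡21=v; d(3)→5·(3−3)≡0=a; w(22)→5·(22−3)≡17=r; q(16)→5·(16−3)≡13=n; p(15)→5·(15−3)≡8=i; r(17)→5·(17−3)≡18=s; u(20)→5·(20−3)≡7=h (all mod 26).

varnish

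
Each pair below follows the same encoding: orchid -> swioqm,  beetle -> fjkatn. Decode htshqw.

domain

In orchid: o→s is +4, r→w is +5, c→i is +6, h→o is +7 — the shift increases by 1 each position. Letter i (0-indexed) is shifted by i+4, so successive shifts are 4, 5, 6, ….
Reversing it on htshqw: h−4=d, t−5=o, s−6=m, h−7=a, q−8=i, w−9=n.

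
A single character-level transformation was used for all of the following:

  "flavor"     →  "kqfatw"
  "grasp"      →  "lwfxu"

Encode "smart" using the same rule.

xrfwy

Compare letters: f→k is +5, l→q is +5, a→f is +5 — a constant shift. It's a constant shift of +5 (ROT5).
On smart: s+5=x, m+5=r, a+5=f, r+5=w, t+5=y.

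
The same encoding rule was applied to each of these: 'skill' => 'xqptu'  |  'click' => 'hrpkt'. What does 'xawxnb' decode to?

supper

Letter i (0-indexed) is shifted by i+5, so successive shifts are 5, 6, 7, ….
Reversing it on xawxnb: x−5=s, a−6=u, w−7=p, x−8=p, n−9=e, b−10=r.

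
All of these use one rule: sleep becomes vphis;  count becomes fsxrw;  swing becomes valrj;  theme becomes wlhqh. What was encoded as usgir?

rodeo

Shifts by position in sleep: pos 0: s→v (+3), pos 1: l→p (+4), pos 2: e→h (+3), pos 3: e→i (+4) — repeating every 2. It's a Vigenère-style cipher with numeric key [3,4]: position i shifts by key[i mod 2].
Undoing it on usgir: u−3=r, s−4=o, g−3=d, i−4=e, r−3=o.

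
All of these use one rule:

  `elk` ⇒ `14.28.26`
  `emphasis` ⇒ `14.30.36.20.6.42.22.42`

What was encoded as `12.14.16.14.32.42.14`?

e(#5)→14 and l(#12)→28: differences scale by 2, so n = 2·pos + 4. The formula is n = 2×(alphabet index, a=1) + 4.
Reversing it on 12.14.16.14.32.42.14: 12→(12−4)÷2=4=d, 14→(14−4)÷2=5=e, 16→(16−4)÷2=6=f, 14→(14−4)÷2=5=e, 32→(32−4)÷2=14=n, 42→(42−4)÷2=19=s, 14→(14−4)÷2=5=e.

defense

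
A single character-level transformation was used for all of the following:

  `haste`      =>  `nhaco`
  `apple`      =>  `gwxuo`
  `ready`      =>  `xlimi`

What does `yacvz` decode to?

stump

In haste: h→n is +6, a→h is +7, s→a is +8, t→c is +9 — the shift increases by 1 each position. Each letter shifts forward by (position + 6), i.e. 6, 7, 8, … — the shift grows by one for each successive letter.
Reversing it on yacvz: y−6=s, a−7=t, c−8=u, v−9=m, z−10=p.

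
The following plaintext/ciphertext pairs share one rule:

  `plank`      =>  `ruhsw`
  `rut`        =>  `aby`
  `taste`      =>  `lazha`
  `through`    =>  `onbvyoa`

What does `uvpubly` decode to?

reunion

The output letters match the input read backwards, each shifted +7: plank reversed is knalp. Read the word backwards and shift each letter +7.
Reversing it on uvpubly: shift back: u−7=n, v−7=o, p−7=i, u−7=n, b−7=u, l−7=e, y−7=r → noinuer; then reverse → reunion.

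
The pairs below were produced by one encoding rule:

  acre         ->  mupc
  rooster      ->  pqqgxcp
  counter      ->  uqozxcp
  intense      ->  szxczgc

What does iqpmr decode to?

a(0)→m(12) and c(2)→u(20) fit y≡17x+12 (mod 26); the inverse of 17 mod 26 is 23. This is an affine cipher: with a=0,…,z=25, each position x becomes (17x+12) mod 26.
Undoing it on iqpmr: i(8)→23·(8−12)≡12=m; q(16)→23·(16−12)≡14=o; p(15)→23·(15−12)≡17=r; m(12)→23·(12−12)≡0=a; r(17)→23·(17−12)≡11=l (all mod 26).

moral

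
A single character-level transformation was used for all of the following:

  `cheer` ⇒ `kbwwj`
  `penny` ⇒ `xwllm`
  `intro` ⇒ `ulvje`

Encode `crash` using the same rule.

kjycb

Each letter's alphabet position (a=0..z=25) is mapped through 19·x+24 mod 26 — an affine cipher.
Applying it to crash: c(2)→19·2+24≡10=k; r(17)→19·17+24≡9=j; a(0)→19·0+24≡24=y; s(18)→19·18+24≡2=c; h(7)→19·7+24≡1=b (all mod 26).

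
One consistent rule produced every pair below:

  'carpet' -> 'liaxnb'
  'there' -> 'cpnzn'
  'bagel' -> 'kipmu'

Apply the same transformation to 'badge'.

Shifts by position in carpet: pos 0: c→l (+9), pos 1: a→i (+8), pos 2: r→a (+9), pos 3: p→x (+8) — repeating every 2. It's a Vigenère-style cipher with numeric key [9,8]: position i shifts by key[i mod 2].
On badge: b+9=k, a+8=i, d+9=m, g+8=o, e+9=n.

kimon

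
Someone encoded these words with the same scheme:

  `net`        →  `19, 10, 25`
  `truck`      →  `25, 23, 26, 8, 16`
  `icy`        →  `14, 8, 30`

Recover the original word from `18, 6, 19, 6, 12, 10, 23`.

manager

The number is (letter's place in the alphabet, a=1) + 5.
Undoing it on 18, 6, 19, 6, 12, 10, 23: 18→(18−5)÷1=13=m, 6→(6−5)÷1=1=a, 19→(19−5)÷1=14=n, 6→(6−5)÷1=1=a, 12→(12−5)÷1=7=g, 10→(10−5)÷1=5=e, 23→(23−5)÷1=18=r.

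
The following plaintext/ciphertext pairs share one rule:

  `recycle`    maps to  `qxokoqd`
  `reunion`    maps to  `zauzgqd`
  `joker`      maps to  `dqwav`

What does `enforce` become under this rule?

qodarzq

The output letters match the input read backwards, each shifted +12: recycle reversed is elcycer. The word is reversed, then every letter is shifted forward by 12.
For enforce: reverse → ecrofne; then shift: e+12=q, c+12=o, r+12=d, o+12=a, f+12=r, n+12=z, e+12=q.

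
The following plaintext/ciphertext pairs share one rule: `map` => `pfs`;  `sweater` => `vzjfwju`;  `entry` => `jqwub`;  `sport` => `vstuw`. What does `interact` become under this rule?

nqwjuffw

Two shifts are in play — +5 for a/e/i/o/u, +3 for every other letter.
On interact: i(vowel)+5=n, n(cons)+3=q, t(cons)+3=w, e(vowel)+5=j, r(cons)+3=u, a(vowel)+5=f, c(cons)+3=f, t(cons)+3=w.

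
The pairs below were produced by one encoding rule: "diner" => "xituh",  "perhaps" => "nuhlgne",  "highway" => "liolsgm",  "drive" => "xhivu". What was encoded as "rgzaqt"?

falcon

This is an affine cipher: with a=0,…,z=25, each position x becomes (23x+6) mod 26.
Decoding rgzaqt: r(17)→17·(17−6)≡5=f; g(6)→17·(6−6)≡0=a; z(25)→17·(25−6)≡11=l; a(0)→17·(0−6)≡2=c; q(16)→17·(16−6)≡14=o; t(19)→17·(19−6)≡13=n (all mod 26).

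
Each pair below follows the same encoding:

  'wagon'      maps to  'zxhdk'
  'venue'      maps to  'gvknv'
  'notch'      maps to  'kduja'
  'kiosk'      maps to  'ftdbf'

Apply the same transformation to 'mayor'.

rxldi

This is an affine cipher: with a=0,…,z=25, each position x becomes (19x+23) mod 26.
For mayor: m(12)→19·12+23≡17=r; a(0)→19·0+23≡23=x; y(24)→19·24+23≡11=l; o(14)→19·14+23≡3=d; r(17)→19·17+23≡8=i (all mod 26).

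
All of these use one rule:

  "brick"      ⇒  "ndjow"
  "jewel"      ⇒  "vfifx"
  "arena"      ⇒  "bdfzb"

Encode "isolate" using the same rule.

jepxbff

The shift depends on letter class: consonant b→n is +12, but vowel i→j is +1. Two shifts are in play — +1 for a/e/i/o/u, +12 for every other letter.
On isolate: i(vowel)+1=j, s(cons)+12=e, o(vowel)+1=p, l(cons)+12=x, a(vowel)+1=b, t(cons)+12=f, e(vowel)+1=f.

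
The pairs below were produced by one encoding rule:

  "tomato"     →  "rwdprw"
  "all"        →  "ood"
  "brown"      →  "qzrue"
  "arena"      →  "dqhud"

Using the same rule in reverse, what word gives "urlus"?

The output letters match the input read backwards, each shifted +3: tomato reversed is otamot. Read the word backwards and shift each letter +3.
Reversing it on urlus: shift back: u−3=r, r−3=o, l−3=i, u−3=r, s−3=p → roirp; then reverse → prior.

prior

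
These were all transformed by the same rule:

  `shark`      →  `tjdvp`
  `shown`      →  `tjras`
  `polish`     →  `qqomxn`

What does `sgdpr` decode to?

In shark: s→t is +1, h→j is +2, a→d is +3, r→v is +4 — the shift increases by 1 each position. Letter i (0-indexed) is shifted by i+1, so successive shifts are 1, 2, 3, ….
Undoing it on sgdpr: s−1=r, g−2=e, d−3=a, p−4=l, r−5=m.

realm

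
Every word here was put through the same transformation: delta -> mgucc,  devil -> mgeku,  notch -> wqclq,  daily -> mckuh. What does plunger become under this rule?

yuwwpga

The shift depends on letter class: consonant d→m is +9, but vowel e→g is +2. The rule splits by letter class: vowels +2, consonants +9.
Applying it to plunger: p(cons)+9=y, l(cons)+9=u, u(vowel)+2=w, n(cons)+9=w, g(cons)+9=p, e(vowel)+2=g, r(cons)+9=a.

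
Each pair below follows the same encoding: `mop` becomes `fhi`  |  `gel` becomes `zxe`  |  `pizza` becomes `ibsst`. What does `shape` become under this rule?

Every letter moves 19 places later in the alphabet, wrapping around z→a.
For shape: s+19=l, h+19=a, a+19=t, p+19=i, e+19=x.

latix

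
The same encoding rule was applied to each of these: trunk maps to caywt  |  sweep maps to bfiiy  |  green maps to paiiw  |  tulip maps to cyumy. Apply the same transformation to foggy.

ospph

The rule splits by letter class: vowels +4, consonants +9.
For foggy: f(cons)+9=o, o(vowel)+4=s, g(cons)+9=p, g(cons)+9=p, y(cons)+9=h.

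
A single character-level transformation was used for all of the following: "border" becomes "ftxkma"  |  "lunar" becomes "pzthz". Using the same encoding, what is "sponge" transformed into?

wuuuon

In border: b→f is +4, o→t is +5, r→x is +6, d→k is +7 — the shift increases by 1 each position. Letter i (0-indexed) is shifted by i+4, so successive shifts are 4, 5, 6, ….
Applying it to sponge: s+4=w, p+5=u, o+6=u, n+7=u, g+8=o, e+9=n.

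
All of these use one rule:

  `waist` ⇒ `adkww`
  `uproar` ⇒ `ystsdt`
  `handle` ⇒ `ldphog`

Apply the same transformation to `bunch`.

fxpgk

A repeating key of period 3 is used — shifts +4, +3, +2 over and over.
On bunch: b+4=f, u+3=x, n+2=p, c+4=g, h+3=k.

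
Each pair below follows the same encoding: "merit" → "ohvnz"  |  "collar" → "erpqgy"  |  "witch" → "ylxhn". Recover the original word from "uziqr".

In merit: m→o is +2, e→h is +3, r→v is +4, i→n is +5 — the shift increases by 1 each position. Each letter shifts forward by (position + 2), i.e. 2, 3, 4, … — the shift grows by one for each successive letter.
Decoding uziqr: u−2=s, z−3=w, i−4=e, q−5=l, r−6=l.

swell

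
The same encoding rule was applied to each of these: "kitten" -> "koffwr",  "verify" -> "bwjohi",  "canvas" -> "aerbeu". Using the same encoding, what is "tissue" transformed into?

fouuqw

k(10)→k(10) and i(8)→o(14) fit y≡11x+4 (mod 26); the inverse of 11 mod 26 is 19. Each letter's alphabet position (a=0..z=25) is mapped through 11·x+4 mod 26 — an affine cipher.
Applying it to tissue: t(19)→11·19+4≡5=f; i(8)→11·8+4≡14=o; s(18)→11·18+4≡20=u; s(18)→11·18+4≡20=u; u(20)→11·20+4≡16=q; e(4)→11·4+4≡22=w (all mod 26).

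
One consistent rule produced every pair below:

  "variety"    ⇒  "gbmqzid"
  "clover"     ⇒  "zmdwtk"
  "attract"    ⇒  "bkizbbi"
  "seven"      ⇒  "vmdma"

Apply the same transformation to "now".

ewv

The output letters match the input read backwards, each shifted +8: variety reversed is yteirav. Read the word backwards and shift each letter +8.
For now: reverse → won; then shift: w+8=e, o+8=w, n+8=v.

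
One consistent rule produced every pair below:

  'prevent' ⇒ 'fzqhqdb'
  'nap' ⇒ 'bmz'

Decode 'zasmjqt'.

The output letters match the input read backwards, each shifted +12: prevent reversed is tneverp. Read the word backwards and shift each letter +12.
Reversing it on zasmjqt: shift back: z−12=n, a−12=o, s−12=g, m−12=a, j−12=x, q−12=e, t−12=h → nogaxeh; then reverse → hexagon.

hexagon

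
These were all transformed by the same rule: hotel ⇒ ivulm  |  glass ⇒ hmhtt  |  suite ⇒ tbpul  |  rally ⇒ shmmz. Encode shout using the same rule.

The shift depends on letter class: consonant h→i is +1, but vowel o→v is +7. The rule splits by letter class: vowels +7, consonants +1.
Applying it to shout: s(cons)+1=t, h(cons)+1=i, o(vowel)+7=v, u(vowel)+7=b, t(cons)+1=u.

tivbu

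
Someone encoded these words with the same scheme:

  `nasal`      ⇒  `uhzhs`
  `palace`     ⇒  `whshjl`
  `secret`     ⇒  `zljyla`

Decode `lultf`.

enemy

Compare letters: n→u is +7, a→h is +7, s→z is +7 — a constant shift. This is a Caesar cipher with shift 7.
Decoding lultf: l−7=e, u−7=n, l−7=e, t−7=m, f−7=y.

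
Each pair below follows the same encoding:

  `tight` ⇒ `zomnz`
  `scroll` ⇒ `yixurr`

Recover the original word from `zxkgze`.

This is a Caesar cipher with shift 6.
Decoding zxkgze: z−6=t, x−6=r, k−6=e, g−6=a, z−6=t, e−6=y.

treaty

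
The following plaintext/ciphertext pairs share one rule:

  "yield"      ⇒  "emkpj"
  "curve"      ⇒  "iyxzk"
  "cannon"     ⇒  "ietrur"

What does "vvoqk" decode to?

Shifts by position in yield: pos 0: y→e (+6), pos 1: i→m (+4), pos 2: e→k (+6), pos 3: l→p (+4) — repeating every 2. The shifts repeat in a cycle of length 2: positions 0,1,… shift by +6, +4, then the pattern repeats.
Decoding vvoqk: v−6=p, v−4=r, o−6=i, q−4=m, k−6=e.

prime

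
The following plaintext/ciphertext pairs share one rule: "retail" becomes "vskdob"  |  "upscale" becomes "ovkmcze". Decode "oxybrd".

throne

The output letters match the input read backwards, each shifted +10: retail reversed is liater. Two steps: reverse the string, then apply a Caesar shift of +10.
Undoing it on oxybrd: shift back: o−10=e, x−10=n, y−10=o, b−10=r, r−10=h, d−10=t → enorht; then reverse → throne.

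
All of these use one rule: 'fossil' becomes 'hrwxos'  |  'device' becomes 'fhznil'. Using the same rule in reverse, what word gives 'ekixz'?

The shift increases by 1 at each position, starting from +2: 2, 3, 4, ….
Decoding ekixz: e−2=c, k−3=h, i−4=e, x−5=s, z−6=t.

chest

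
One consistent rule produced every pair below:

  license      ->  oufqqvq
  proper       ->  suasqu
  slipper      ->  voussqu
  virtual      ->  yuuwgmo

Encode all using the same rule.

moo

The shift depends on letter class: consonant l→o is +3, but vowel i→u is +12. Vowels shift forward by 12 and consonants shift forward by 3.
Applying it to all: a(vowel)+12=m, l(cons)+3=o, l(cons)+3=o.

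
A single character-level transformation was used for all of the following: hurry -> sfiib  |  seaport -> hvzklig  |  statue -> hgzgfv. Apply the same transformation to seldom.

Each pair mirrors across the alphabet (h↔s, u↔f, r↔i): positions sum to 25. Letters are reflected about the middle of the alphabet (position → 25−position): Atbash.
Applying it to seldom: s↔h, e↔v, l↔o, d↔w, o↔l, m↔n.

hvowln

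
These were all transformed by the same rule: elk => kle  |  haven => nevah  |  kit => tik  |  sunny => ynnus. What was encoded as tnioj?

joint

The word is simply reversed.
Decoding tnioj: then reverse → joint.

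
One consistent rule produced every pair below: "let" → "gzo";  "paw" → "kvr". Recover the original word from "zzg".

Compare letters: l→g is +21, e→z is +21, t→o is +21 — a constant shift. Every letter moves 21 places later in the alphabet, wrapping around z→a.
Decoding zzg: z−21=e, z−21=e, g−21=l.

eel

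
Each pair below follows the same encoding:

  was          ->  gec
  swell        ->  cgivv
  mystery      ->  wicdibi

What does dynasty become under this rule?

Vowels shift forward by 4 and consonants shift forward by 10.
On dynasty: d(cons)+10=n, y(cons)+10=i, n(cons)+10=x, a(vowel)+4=e, s(cons)+10=c, t(cons)+10=d, y(cons)+10=i.

nixecdi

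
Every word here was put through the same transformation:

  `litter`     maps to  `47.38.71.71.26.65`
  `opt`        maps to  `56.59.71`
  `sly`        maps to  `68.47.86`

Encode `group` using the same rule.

32.65.56.74.59

l(#12)→47 and i(#9)→38: differences scale by 3, so n = 3·pos + 11. Each letter becomes 3×(its alphabet position, a=1..z=26) + 11.
On group: g=7→32, r=18→65, o=15→56, u=21→74, p=16→59.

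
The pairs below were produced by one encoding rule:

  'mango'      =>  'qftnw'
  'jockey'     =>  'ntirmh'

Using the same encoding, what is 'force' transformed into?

jtxjm

In mango: m→q is +4, a→f is +5, n→t is +6, g→n is +7 — the shift increases by 1 each position. The shift increases by 1 at each position, starting from +4: 4, 5, 6, ….
On force: f+4=j, o+5=t, r+6=x, c+7=j, e+8=m.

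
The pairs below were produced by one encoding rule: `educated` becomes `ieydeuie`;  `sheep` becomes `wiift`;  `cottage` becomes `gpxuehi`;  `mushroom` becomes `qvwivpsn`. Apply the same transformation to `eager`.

It's a Vigenère-style cipher with numeric key [4,1]: position i shifts by key[i mod 2].
On eager: e+4=i, a+1=b, g+4=k, e+1=f, r+4=v.

ibkfv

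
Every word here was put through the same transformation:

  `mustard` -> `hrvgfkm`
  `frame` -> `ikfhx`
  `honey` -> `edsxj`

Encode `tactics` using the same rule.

gfbgpbv

m(12)→h(7) and u(20)→r(17) fit y≡11x+5 (mod 26); the inverse of 11 mod 26 is 19. Treating letters as 0–25, the rule is x ↦ 11x + 5 (mod 26).
For tactics: t(19)→11·19+5≡6=g; a(0)→11·0+5≡5=f; c(2)→11·2+5≡1=b; t(19)→11·19+5≡6=g; i(8)→11·8+5≡15=p; c(2)→11·2+5≡1=b; s(18)→11·18+5≡21=v (all mod 26).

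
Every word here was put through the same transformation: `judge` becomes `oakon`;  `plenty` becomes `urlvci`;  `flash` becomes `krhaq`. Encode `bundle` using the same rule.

gauluo

In judge: j→o is +5, u→a is +6, d→k is +7, g→o is +8 — the shift increases by 1 each position. Each letter shifts forward by (position + 5), i.e. 5, 6, 7, … — the shift grows by one for each successive letter.
For bundle: b+5=g, u+6=a, n+7=u, d+8=l, l+9=u, e+10=o.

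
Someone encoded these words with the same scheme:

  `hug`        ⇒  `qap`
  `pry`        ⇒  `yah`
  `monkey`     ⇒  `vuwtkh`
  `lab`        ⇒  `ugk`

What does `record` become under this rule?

The shift depends on letter class: consonant h→q is +9, but vowel u→a is +6. Vowels shift forward by 6 and consonants shift forward by 9.
For record: r(cons)+9=a, e(vowel)+6=k, c(cons)+9=l, o(vowel)+6=u, r(cons)+9=a, d(cons)+9=m.

akluam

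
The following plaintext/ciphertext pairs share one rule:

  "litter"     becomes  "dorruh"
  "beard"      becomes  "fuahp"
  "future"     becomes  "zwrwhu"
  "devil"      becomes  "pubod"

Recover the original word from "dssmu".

loose

Each letter's alphabet position (a=0..z=25) is mapped through 5·x+0 mod 26 — an affine cipher.
Decoding dssmu: d(3)→21·(3−0)≡11=l; s(18)→21·(18−0)≡14=o; s(18)→21·(18−0)≡14=o; m(12)→21·(12−0)≡18=s; u(20)→21·(20−0)≡4=e (all mod 26).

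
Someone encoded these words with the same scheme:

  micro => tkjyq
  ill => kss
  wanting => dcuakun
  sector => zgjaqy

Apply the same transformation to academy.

cjckgtf

The shift depends on letter class: consonant m→t is +7, but vowel i→k is +2. Two shifts are in play — +2 for a/e/i/o/u, +7 for every other letter.
On academy: a(vowel)+2=c, c(cons)+7=j, a(vowel)+2=c, d(cons)+7=k, e(vowel)+2=g, m(cons)+7=t, y(cons)+7=f.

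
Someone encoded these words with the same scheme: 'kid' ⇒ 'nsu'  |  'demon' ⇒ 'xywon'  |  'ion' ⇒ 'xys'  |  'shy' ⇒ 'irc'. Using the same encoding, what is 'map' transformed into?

The output letters match the input read backwards, each shifted +10: kid reversed is dik. Read the word backwards and shift each letter +10.
For map: reverse → pam; then shift: p+10=z, a+10=k, m+10=w.

zkw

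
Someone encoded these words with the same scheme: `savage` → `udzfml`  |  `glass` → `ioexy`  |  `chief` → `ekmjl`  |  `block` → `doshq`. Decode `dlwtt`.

In savage: s→u is +2, a→d is +3, v→z is +4, a→f is +5 — the shift increases by 1 each position. Letter i (0-indexed) is shifted by i+2, so successive shifts are 2, 3, 4, ….
Undoing it on dlwtt: d−2=b, l−3=i, w−4=s, t−5=o, t−6=n.

bison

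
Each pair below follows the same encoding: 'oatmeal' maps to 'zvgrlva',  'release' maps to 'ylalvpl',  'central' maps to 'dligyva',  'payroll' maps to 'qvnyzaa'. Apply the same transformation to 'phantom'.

qkvigzr

o(14)→z(25) and a(0)→v(21) fit y≡17x+21 (mod 26); the inverse of 17 mod 26 is 23. Treating letters as 0–25, the rule is x ↦ 17x + 21 (mod 26).
Applying it to phantom: p(15)→17·15+21≡16=q; h(7)→17·7+21≡10=k; a(0)→17·0+21≡21=v; n(13)→17·13+21≡8=i; t(19)→17·19+21≡6=g; o(14)→17·14+21≡25=z; m(12)→17·12+21≡17=r (all mod 26).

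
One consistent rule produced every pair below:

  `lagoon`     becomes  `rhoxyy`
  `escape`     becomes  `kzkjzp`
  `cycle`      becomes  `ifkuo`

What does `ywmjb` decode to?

In lagoon: l→r is +6, a→h is +7, g→o is +8, o→x is +9 — the shift increases by 1 each position. Each letter shifts forward by (position + 6), i.e. 6, 7, 8, … — the shift grows by one for each successive letter.
Undoing it on ywmjb: y−6=s, w−7=p, m−8=e, j−9=a, b−10=r.

spear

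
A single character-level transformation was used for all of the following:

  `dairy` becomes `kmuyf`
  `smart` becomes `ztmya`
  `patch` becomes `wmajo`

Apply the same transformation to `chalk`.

The shift depends on letter class: consonant d→k is +7, but vowel a→m is +12. The rule splits by letter class: vowels +12, consonants +7.
For chalk: c(cons)+7=j, h(cons)+7=o, a(vowel)+12=m, l(cons)+7=s, k(cons)+7=r.

jomsr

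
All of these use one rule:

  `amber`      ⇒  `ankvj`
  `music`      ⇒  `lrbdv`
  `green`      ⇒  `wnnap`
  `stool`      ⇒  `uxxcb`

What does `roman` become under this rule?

wjvxa

The output letters match the input read backwards, each shifted +9: amber reversed is rebma. The word is reversed, then every letter is shifted forward by 9.
On roman: reverse → namor; then shift: n+9=w, a+9=j, m+9=v, o+9=x, r+9=a.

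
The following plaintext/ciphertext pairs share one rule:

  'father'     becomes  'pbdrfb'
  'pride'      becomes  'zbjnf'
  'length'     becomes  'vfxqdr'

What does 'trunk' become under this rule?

dbvxu

Vowels shift forward by 1 and consonants shift forward by 10.
For trunk: t(cons)+10=d, r(cons)+10=b, u(vowel)+1=v, n(cons)+10=x, k(cons)+10=u.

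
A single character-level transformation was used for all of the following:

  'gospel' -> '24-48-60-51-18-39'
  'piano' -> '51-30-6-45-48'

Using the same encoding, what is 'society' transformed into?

60-48-12-30-18-63-78

g(#7)→24 and o(#15)→48: differences scale by 3, so n = 3·pos + 3. The formula is n = 3×(alphabet index, a=1) + 3.
For society: s=19→60, o=15→48, c=3→12, i=9→30, e=5→18, t=20→63, y=25→78.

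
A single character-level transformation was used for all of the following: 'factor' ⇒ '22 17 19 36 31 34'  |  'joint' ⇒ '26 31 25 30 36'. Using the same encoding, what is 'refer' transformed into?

f is letter #6 and maps to 22: an offset of 16. Each letter is replaced by its alphabet position (a=1..z=26) + 16.
On refer: r=18→34, e=5→21, f=6→22, e=5→21, r=18→34.

34 21 22 21 34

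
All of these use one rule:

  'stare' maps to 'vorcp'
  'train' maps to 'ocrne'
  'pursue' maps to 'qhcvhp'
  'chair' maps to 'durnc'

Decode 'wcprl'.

dream

Treating letters as 0–25, the rule is x ↦ 19x + 17 (mod 26).
Decoding wcprl: w(22)→11·(22−17)≡3=d; c(2)→11·(2−17)≡17=r; p(15)→11·(15−17)≡4=e; r(17)→11·(17−17)≡0=a; l(11)→11·(11−17)≡12=m (all mod 26).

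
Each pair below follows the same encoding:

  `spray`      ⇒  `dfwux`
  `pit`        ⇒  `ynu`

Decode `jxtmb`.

The word is reversed, then every letter is shifted forward by 5.
Reversing it on jxtmb: shift back: j−5=e, x−5=s, t−5=o, m−5=h, b−5=w → esohw; then reverse → whose.

whose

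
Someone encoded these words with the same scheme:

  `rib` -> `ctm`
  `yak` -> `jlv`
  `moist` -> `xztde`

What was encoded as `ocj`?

Compare letters: r→c is +11, i→t is +11, b→m is +11 — a constant shift. Each letter is shifted forward by 11 in the alphabet (a Caesar shift of +11).
Undoing it on ocj: o−11=d, c−11=r, j−11=y.

dry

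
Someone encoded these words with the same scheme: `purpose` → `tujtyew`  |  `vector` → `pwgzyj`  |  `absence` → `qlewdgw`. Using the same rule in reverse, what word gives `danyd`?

p(15)→t(19) and u(20)→u(20) fit y≡21x+16 (mod 26); the inverse of 21 mod 26 is 5. Each letter's alphabet position (a=0..z=25) is mapped through 21·x+16 mod 26 — an affine cipher.
Reversing it on danyd: d(3)→5·(3−16)≡13=n; a(0)→5·(0−16)≡24=y; n(13)→5·(13−16)≡11=l; y(24)→5·(24−16)≡14=o; d(3)→5·(3−16)≡13=n (all mod 26).

nylon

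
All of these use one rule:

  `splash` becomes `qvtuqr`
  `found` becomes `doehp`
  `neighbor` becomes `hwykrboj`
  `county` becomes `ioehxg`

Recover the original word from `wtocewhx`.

s(18)→q(16) and p(15)→v(21) fit y≡7x+20 (mod 26); the inverse of 7 mod 26 is 15. Treating letters as 0–25, the rule is x ↦ 7x + 20 (mod 26).
Reversing it on wtocewhx: w(22)→15·(22−20)≡4=e; t(19)→15·(19−20)≡11=l; o(14)→15·(14−20)≡14=o; c(2)→15·(2−20)≡16=q; e(4)→15·(4−20)≡20=u; w(22)→15·(22−20)≡4=e; h(7)→15·(7−20)≡13=n; x(23)→15·(23−20)≡19=t (all mod 26).

eloquent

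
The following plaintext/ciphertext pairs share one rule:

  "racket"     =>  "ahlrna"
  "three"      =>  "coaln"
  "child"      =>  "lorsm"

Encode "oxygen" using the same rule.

Shifts by position in racket: pos 0: r→a (+9), pos 1: a→h (+7), pos 2: c→l (+9), pos 3: k→r (+7) — repeating every 2. It's a Vigenère-style cipher with numeric key [9,7]: position i shifts by key[i mod 2].
On oxygen: o+9=x, x+7=e, y+9=h, g+7=n, e+9=n, n+7=u.

xehnnu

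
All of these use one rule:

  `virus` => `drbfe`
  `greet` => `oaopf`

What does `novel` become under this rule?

In virus: v→d is +8, i→r is +9, r→b is +10, u→f is +11 — the shift increases by 1 each position. The shift increases by 1 at each position, starting from +8: 8, 9, 10, ….
On novel: n+8=v, o+9=x, v+10=f, e+11=p, l+12=x.

vxfpx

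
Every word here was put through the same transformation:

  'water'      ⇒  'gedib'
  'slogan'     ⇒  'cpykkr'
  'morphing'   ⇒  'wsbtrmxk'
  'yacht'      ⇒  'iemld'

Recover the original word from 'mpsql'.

Shifts by position in water: pos 0: w→g (+10), pos 1: a→e (+4), pos 2: t→d (+10), pos 3: e→i (+4) — repeating every 2. The shifts repeat in a cycle of length 2: positions 0,1,… shift by +10, +4, then the pattern repeats.
Undoing it on mpsql: m−10=c, p−4=l, s−10=i, q−4=m, l−10=b.

climb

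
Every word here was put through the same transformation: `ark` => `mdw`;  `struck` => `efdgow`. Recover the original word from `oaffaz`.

cotton

This is a Caesar cipher with shift 12.
Decoding oaffaz: o−12=c, a−12=o, f−12=t, f−12=t, a−12=o, z−12=n.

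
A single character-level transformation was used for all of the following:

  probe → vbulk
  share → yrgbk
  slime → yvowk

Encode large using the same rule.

rkxqk

Shifts by position in probe: pos 0: p→v (+6), pos 1: r→b (+10), pos 2: o→u (+6), pos 3: b→l (+10) — repeating every 2. A repeating key of period 2 is used — shifts +6, +10 over and over.
On large: l+6=r, a+10=k, r+6=x, g+10=q, e+6=k.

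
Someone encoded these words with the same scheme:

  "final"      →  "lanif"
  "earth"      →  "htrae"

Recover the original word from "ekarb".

The output letters match the input read backwards: final reversed is lanif. It's just the letters in reverse order.
Decoding ekarb: then reverse → brake.

brake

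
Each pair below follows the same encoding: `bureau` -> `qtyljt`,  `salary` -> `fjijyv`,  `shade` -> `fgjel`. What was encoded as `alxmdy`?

vector

b(1)→q(16) and u(20)→t(19) fit y≡7x+9 (mod 26); the inverse of 7 mod 26 is 15. Each letter's alphabet position (a=0..z=25) is mapped through 7·x+9 mod 26 — an affine cipher.
Undoing it on alxmdy: a(0)→15·(0−9)≡21=v; l(11)→15·(11−9)≡4=e; x(23)→15·(23−9)≡2=c; m(12)→15·(12−9)≡19=t; d(3)→15·(3−9)≡14=o; y(24)→15·(24−9)≡17=r (all mod 26).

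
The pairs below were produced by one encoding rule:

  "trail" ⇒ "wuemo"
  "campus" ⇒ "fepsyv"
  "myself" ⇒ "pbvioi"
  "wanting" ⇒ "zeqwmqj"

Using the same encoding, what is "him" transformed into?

kmp

Vowels shift forward by 4 and consonants shift forward by 3.
For him: h(cons)+3=k, i(vowel)+4=m, m(cons)+3=p.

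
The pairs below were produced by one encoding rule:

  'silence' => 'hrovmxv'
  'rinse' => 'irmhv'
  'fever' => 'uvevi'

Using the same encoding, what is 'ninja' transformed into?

mrmqz

Each pair mirrors across the alphabet (s↔h, i↔r, l↔o): positions sum to 25. Letters are reflected about the middle of the alphabet (position → 25−position): Atbash.
Applying it to ninja: n↔m, i↔r, n↔m, j↔q, a↔z.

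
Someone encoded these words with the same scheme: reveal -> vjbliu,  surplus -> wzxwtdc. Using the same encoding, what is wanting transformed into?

In reveal: r→v is +4, e→j is +5, v→b is +6, e→l is +7 — the shift increases by 1 each position. Each letter shifts forward by (position + 4), i.e. 4, 5, 6, … — the shift grows by one for each successive letter.
On wanting: w+4=a, a+5=f, n+6=t, t+7=a, i+8=q, n+9=w, g+10=q.

aftaqwq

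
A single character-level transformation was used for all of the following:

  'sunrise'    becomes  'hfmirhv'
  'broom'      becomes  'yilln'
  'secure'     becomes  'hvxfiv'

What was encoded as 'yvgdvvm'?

between

Each pair mirrors across the alphabet (s↔h, u↔f, n↔m): positions sum to 25. Letters are reflected about the middle of the alphabet (position → 25−position): Atbash.
Reversing it on yvgdvvm: y↔b, v↔e, g↔t, d↔w, v↔e, v↔e, m↔n.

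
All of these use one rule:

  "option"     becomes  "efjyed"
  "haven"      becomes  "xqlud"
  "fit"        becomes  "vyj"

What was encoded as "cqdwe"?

mango

Compare letters: o→e is +16, p→f is +16, t→j is +16 — a constant shift. It's a constant shift of +16 (ROT16).
Decoding cqdwe: c−16=m, q−16=a, d−16=n, w−16=g, e−16=o.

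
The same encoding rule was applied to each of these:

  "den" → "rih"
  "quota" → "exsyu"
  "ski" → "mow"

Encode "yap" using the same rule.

tec

The output letters match the input read backwards, each shifted +4: den reversed is ned. Two steps: reverse the string, then apply a Caesar shift of +4.
Applying it to yap: reverse → pay; then shift: p+4=t, a+4=e, y+4=c.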